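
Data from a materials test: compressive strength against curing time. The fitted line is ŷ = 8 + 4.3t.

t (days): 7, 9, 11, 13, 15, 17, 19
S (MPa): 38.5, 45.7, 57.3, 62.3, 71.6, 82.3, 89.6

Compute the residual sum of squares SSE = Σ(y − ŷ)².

t=7: ŷ = 8 + 4.3·7 = 38.1; r = 38.5 − 38.1 = 0.4
t=9: ŷ = 8 + 4.3·9 = 46.7; r = 45.7 − 46.7 = -1
t=11: ŷ = 8 + 4.3·11 = 55.3; r = 57.3 − 55.3 = 2
t=13: ŷ = 8 + 4.3·13 = 63.9; r = 62.3 − 63.9 = -1.6
t=15: ŷ = 8 + 4.3·15 = 72.5; r = 71.6 − 72.5 = -0.9
t=17: ŷ = 8 + 4.3·17 = 81.1; r = 82.3 − 81.1 = 1.2
t=19: ŷ = 8 + 4.3·19 = 89.7; r = 89.6 − 89.7 = -0.1
SSE = 0.16 + 1 + 4 + 2.56 + 0.81 + 1.44 + 0.01 = 9.98

SSE = 9.98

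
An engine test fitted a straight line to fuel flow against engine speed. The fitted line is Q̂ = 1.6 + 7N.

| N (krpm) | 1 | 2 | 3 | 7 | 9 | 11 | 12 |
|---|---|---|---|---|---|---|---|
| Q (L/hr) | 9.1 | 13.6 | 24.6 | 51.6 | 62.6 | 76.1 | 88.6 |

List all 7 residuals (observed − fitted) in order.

0.5, -2, 2, 1, -2, -2.5, 3

N=1: Q̂ = 1.6 + 7·1 = 8.6; e = 9.1 − 8.6 = 0.5
N=2: Q̂ = 1.6 + 7·2 = 15.6; e = 13.6 − 15.6 = -2
N=3: Q̂ = 1.6 + 7·3 = 22.6; e = 24.6 − 22.6 = 2
N=7: Q̂ = 1.6 + 7·7 = 50.6; e = 51.6 − 50.6 = 1
N=9: Q̂ = 1.6 + 7·9 = 64.6; e = 62.6 − 64.6 = -2
N=11: Q̂ = 1.6 + 7·11 = 78.6; e = 76.1 − 78.6 = -2.5
N=12: Q̂ = 1.6 + 7·12 = 85.6; e = 88.6 − 85.6 = 3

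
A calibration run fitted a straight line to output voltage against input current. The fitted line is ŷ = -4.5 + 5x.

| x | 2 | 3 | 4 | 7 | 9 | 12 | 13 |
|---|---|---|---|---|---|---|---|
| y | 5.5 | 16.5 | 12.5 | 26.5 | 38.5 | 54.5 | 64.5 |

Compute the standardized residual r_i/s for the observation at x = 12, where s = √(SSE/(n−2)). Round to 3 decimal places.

-0.247

x=2: ŷ = -4.5 + 5·2 = 5.5; r = 5.5 − 5.5 = 0
x=3: ŷ = -4.5 + 5·3 = 10.5; r = 16.5 − 10.5 = 6
x=4: ŷ = -4.5 + 5·4 = 15.5; r = 12.5 − 15.5 = -3
x=7: ŷ = -4.5 + 5·7 = 30.5; r = 26.5 − 30.5 = -4
x=9: ŷ = -4.5 + 5·9 = 40.5; r = 38.5 − 40.5 = -2
x=12: ŷ = -4.5 + 5·12 = 55.5; r = 54.5 − 55.5 = -1
x=13: ŷ = -4.5 + 5·13 = 60.5; r = 64.5 − 60.5 = 4
SSE = 0 + 36 + 9 + 16 + 4 + 1 + 16 = 82
s = √(82/5) = 4.04969
r/s = -1 / 4.04969 = -0.247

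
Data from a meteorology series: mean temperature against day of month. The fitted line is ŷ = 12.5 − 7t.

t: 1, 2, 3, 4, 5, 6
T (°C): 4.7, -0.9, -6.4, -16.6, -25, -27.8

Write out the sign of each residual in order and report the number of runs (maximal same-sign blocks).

t=1: ŷ = 12.5 − 7·1 = 5.5; r = 4.7 − 5.5 = -0.8
t=2: ŷ = 12.5 − 7·2 = -1.5; r = -0.9 − (-1.5) = 0.6
t=3: ŷ = 12.5 − 7·3 = -8.5; r = -6.4 − (-8.5) = 2.1
t=4: ŷ = 12.5 − 7·4 = -15.5; r = -16.6 − (-15.5) = -1.1
t=5: ŷ = 12.5 − 7·5 = -22.5; r = -25 − (-22.5) = -2.5
t=6: ŷ = 12.5 − 7·6 = -29.5; r = -27.8 − (-29.5) = 1.7
Signs: − + + − − +
Runs: −×1, +×2, −×2, +×1 → 4

4 runs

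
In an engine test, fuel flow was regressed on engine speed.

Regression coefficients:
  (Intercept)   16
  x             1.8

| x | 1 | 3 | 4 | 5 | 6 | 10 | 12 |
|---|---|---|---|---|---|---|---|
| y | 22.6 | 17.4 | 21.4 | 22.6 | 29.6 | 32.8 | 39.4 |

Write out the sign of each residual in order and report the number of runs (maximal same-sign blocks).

5 runs

x=1: ŷ = 16 + 1.8·1 = 17.8; e = 22.6 − 17.8 = 4.8
x=3: ŷ = 16 + 1.8·3 = 21.4; e = 17.4 − 21.4 = -4
x=4: ŷ = 16 + 1.8·4 = 23.2; e = 21.4 − 23.2 = -1.8
x=5: ŷ = 16 + 1.8·5 = 25; e = 22.6 − 25 = -2.4
x=6: ŷ = 16 + 1.8·6 = 26.8; e = 29.6 − 26.8 = 2.8
x=10: ŷ = 16 + 1.8·10 = 34; e = 32.8 − 34 = -1.2
x=12: ŷ = 16 + 1.8·12 = 37.6; e = 39.4 − 37.6 = 1.8
Signs: + − − − + − +
Runs: +×1, −×3, +×1, −×1, +×1 → 5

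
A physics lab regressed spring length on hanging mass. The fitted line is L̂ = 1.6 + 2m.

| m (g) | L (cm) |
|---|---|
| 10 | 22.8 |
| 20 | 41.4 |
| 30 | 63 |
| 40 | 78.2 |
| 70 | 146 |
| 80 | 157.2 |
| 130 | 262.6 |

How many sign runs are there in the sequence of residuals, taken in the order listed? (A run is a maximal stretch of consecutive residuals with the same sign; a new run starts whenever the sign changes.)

7 runs

m=10: L̂ = 1.6 + 2·10 = 21.6; r = 22.8 − 21.6 = 1.2
m=20: L̂ = 1.6 + 2·20 = 41.6; r = 41.4 − 41.6 = -0.2
m=30: L̂ = 1.6 + 2·30 = 61.6; r = 63 − 61.6 = 1.4
m=40: L̂ = 1.6 + 2·40 = 81.6; r = 78.2 − 81.6 = -3.4
m=70: L̂ = 1.6 + 2·70 = 141.6; r = 146 − 141.6 = 4.4
m=80: L̂ = 1.6 + 2·80 = 161.6; r = 157.2 − 161.6 = -4.4
m=130: L̂ = 1.6 + 2·130 = 261.6; r = 262.6 − 261.6 = 1
Signs: + − + − + − +
Runs: +×1, −×1, +×1, −×1, +×1, −×1, +×1 → 7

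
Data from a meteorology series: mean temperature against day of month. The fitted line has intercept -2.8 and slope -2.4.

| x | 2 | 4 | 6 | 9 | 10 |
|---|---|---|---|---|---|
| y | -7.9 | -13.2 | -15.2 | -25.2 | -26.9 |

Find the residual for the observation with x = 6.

ŷ = -2.8 − 2.4·6 = -17.2
r = -15.2 − (-17.2) = 2

r = 2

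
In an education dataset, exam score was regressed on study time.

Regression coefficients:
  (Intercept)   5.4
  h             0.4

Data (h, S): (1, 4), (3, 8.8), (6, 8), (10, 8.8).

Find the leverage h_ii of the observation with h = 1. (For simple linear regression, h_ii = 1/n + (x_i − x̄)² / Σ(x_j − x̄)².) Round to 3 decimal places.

h = 0.598

h̄ = (1 + 3 + 6 + 10)/4 = 5
Σ(h − h̄)² = 16 + 4 + 1 + 25 = 46
h = 1/4 + (-4)²/46 = 0.25 + 0.347826 = 0.598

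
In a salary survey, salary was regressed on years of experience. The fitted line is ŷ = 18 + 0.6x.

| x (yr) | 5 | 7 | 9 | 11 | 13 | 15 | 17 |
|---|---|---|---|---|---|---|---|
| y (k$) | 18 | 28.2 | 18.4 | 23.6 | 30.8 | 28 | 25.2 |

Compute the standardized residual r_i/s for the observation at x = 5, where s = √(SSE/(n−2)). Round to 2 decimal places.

x=5: ŷ = 18 + 0.6·5 = 21; r = 18 − 21 = -3
x=7: ŷ = 18 + 0.6·7 = 22.2; r = 28.2 − 22.2 = 6
x=9: ŷ = 18 + 0.6·9 = 23.4; r = 18.4 − 23.4 = -5
x=11: ŷ = 18 + 0.6·11 = 24.6; r = 23.6 − 24.6 = -1
x=13: ŷ = 18 + 0.6·13 = 25.8; r = 30.8 − 25.8 = 5
x=15: ŷ = 18 + 0.6·15 = 27; r = 28 − 27 = 1
x=17: ŷ = 18 + 0.6·17 = 28.2; r = 25.2 − 28.2 = -3
SSE = 9 + 36 + 25 + 1 + 25 + 1 + 9 = 106
s = √(106/5) = 4.60435
r/s = -3 / 4.60435 = -0.65

-0.65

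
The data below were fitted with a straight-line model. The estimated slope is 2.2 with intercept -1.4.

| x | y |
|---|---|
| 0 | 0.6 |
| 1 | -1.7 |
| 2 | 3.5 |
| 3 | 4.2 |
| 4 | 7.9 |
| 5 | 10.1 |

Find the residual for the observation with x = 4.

ŷ = -1.4 + 2.2·4 = 7.4
r = 7.9 − 7.4 = 0.5

r = 0.5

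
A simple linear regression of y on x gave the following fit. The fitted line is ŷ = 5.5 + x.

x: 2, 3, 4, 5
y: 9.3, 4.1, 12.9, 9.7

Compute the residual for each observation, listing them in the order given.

x=2: ŷ = 5.5 + 2 = 7.5; e = 9.3 − 7.5 = 1.8
x=3: ŷ = 5.5 + 3 = 8.5; e = 4.1 − 8.5 = -4.4
x=4: ŷ = 5.5 + 4 = 9.5; e = 12.9 − 9.5 = 3.4
x=5: ŷ = 5.5 + 5 = 10.5; e = 9.7 − 10.5 = -0.8

1.8, -4.4, 3.4, -0.8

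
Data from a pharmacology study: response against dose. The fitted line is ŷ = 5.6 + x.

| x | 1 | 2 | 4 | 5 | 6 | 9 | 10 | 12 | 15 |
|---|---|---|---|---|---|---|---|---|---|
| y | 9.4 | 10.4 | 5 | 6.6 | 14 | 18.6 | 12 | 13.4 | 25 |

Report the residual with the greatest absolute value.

x=1: ŷ = 5.6 + 1 = 6.6; e = 9.4 − 6.6 = 2.8
x=2: ŷ = 5.6 + 2 = 7.6; e = 10.4 − 7.6 = 2.8
x=4: ŷ = 5.6 + 4 = 9.6; e = 5 − 9.6 = -4.6
x=5: ŷ = 5.6 + 5 = 10.6; e = 6.6 − 10.6 = -4
x=6: ŷ = 5.6 + 6 = 11.6; e = 14 − 11.6 = 2.4
x=9: ŷ = 5.6 + 9 = 14.6; e = 18.6 − 14.6 = 4
x=10: ŷ = 5.6 + 10 = 15.6; e = 12 − 15.6 = -3.6
x=12: ŷ = 5.6 + 12 = 17.6; e = 13.4 − 17.6 = -4.2
x=15: ŷ = 5.6 + 15 = 20.6; e = 25 − 20.6 = 4.4
Largest |e| is 4.6 at x = 4, residual -4.6.

e = -4.6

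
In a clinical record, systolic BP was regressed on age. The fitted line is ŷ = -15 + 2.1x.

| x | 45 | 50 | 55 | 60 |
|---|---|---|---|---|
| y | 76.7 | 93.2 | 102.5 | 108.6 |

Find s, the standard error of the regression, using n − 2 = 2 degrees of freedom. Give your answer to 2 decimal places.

s = 3.73

x=45: ŷ = -15 + 2.1·45 = 79.5; e = 76.7 − 79.5 = -2.8
x=50: ŷ = -15 + 2.1·50 = 90; e = 93.2 − 90 = 3.2
x=55: ŷ = -15 + 2.1·55 = 100.5; e = 102.5 − 100.5 = 2
x=60: ŷ = -15 + 2.1·60 = 111; e = 108.6 − 111 = -2.4
SSE = 7.84 + 10.24 + 4 + 5.76 = 27.84
s = √(27.84/2) = √13.92 ≈ 3.73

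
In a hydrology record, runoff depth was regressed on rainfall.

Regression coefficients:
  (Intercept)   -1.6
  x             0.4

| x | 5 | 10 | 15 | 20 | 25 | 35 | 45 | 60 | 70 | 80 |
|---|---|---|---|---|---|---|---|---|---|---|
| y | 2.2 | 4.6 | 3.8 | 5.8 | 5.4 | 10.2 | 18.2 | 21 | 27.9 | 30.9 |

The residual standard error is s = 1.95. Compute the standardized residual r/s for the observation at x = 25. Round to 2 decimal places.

-1.54

ŷ = -1.6 + 0.4·25 = 8.4
r = 5.4 − 8.4 = -3
r/s = -3 / 1.95 = -1.54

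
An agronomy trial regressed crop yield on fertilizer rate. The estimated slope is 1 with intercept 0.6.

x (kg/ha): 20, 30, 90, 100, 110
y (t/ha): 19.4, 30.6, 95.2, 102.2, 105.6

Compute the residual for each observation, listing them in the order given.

x=20: ŷ = 0.6 + 20 = 20.6; e = 19.4 − 20.6 = -1.2
x=30: ŷ = 0.6 + 30 = 30.6; e = 30.6 − 30.6 = 0
x=90: ŷ = 0.6 + 90 = 90.6; e = 95.2 − 90.6 = 4.6
x=100: ŷ = 0.6 + 100 = 100.6; e = 102.2 − 100.6 = 1.6
x=110: ŷ = 0.6 + 110 = 110.6; e = 105.6 − 110.6 = -5

-1.2, 0, 4.6, 1.6, -5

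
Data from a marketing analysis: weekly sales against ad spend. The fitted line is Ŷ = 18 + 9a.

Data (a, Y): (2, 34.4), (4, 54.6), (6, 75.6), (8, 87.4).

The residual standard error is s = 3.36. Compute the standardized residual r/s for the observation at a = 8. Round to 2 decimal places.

-0.77

Ŷ = 18 + 9·8 = 90
r = 87.4 − 90 = -2.6
r/s = -2.6 / 3.36 = -0.77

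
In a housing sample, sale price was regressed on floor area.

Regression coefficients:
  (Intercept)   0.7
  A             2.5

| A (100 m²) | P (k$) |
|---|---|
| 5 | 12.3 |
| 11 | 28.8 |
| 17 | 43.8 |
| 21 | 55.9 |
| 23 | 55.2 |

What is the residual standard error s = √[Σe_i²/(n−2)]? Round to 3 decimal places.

A=5: ŷ = 0.7 + 2.5·5 = 13.2; e = 12.3 − 13.2 = -0.9
A=11: ŷ = 0.7 + 2.5·11 = 28.2; e = 28.8 − 28.2 = 0.6
A=17: ŷ = 0.7 + 2.5·17 = 43.2; e = 43.8 − 43.2 = 0.6
A=21: ŷ = 0.7 + 2.5·21 = 53.2; e = 55.9 − 53.2 = 2.7
A=23: ŷ = 0.7 + 2.5·23 = 58.2; e = 55.2 − 58.2 = -3
SSE = 0.81 + 0.36 + 0.36 + 7.29 + 9 = 17.82
s = √(17.82/3) = √5.94 ≈ 2.437

s = 2.437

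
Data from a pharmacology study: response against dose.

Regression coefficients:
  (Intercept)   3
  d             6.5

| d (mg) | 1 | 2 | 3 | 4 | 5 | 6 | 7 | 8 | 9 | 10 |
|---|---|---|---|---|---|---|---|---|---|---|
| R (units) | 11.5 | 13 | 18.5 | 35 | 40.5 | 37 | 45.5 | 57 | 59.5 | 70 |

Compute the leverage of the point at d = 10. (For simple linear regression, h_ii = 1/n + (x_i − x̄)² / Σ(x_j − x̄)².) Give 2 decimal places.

d̄ = (1 + 2 + 3 + 4 + 5 + 6 + 7 + 8 + 9 + 10)/10 = 5.5
Σ(d − d̄)² = 20.25 + 12.25 + 6.25 + 2.25 + 0.25 + 0.25 + 2.25 + 6.25 + 12.25 + 20.25 = 82.5
h = 1/10 + (4.5)²/82.5 = 0.1 + 0.245455 = 0.35

h = 0.35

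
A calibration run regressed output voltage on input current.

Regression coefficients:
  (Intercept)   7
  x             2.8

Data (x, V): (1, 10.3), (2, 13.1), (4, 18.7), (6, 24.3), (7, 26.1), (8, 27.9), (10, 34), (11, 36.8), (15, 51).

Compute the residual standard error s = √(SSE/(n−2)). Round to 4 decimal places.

s = 1.1650

x=1: V̂ = 7 + 2.8·1 = 9.8; e = 10.3 − 9.8 = 0.5
x=2: V̂ = 7 + 2.8·2 = 12.6; e = 13.1 − 12.6 = 0.5
x=4: V̂ = 7 + 2.8·4 = 18.2; e = 18.7 − 18.2 = 0.5
x=6: V̂ = 7 + 2.8·6 = 23.8; e = 24.3 − 23.8 = 0.5
x=7: V̂ = 7 + 2.8·7 = 26.6; e = 26.1 − 26.6 = -0.5
x=8: V̂ = 7 + 2.8·8 = 29.4; e = 27.9 − 29.4 = -1.5
x=10: V̂ = 7 + 2.8·10 = 35; e = 34 − 35 = -1
x=11: V̂ = 7 + 2.8·11 = 37.8; e = 36.8 − 37.8 = -1
x=15: V̂ = 7 + 2.8·15 = 49; e = 51 − 49 = 2
SSE = 0.25 + 0.25 + 0.25 + 0.25 + 0.25 + 2.25 + 1 + 1 + 4 = 9.5
s = √(9.5/7) = √1.35714 ≈ 1.1650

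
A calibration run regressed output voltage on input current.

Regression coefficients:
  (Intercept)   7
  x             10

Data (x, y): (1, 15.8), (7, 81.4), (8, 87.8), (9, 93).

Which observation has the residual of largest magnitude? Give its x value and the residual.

x=1: ŷ = 7 + 10·1 = 17; e = 15.8 − 17 = -1.2
x=7: ŷ = 7 + 10·7 = 77; e = 81.4 − 77 = 4.4
x=8: ŷ = 7 + 10·8 = 87; e = 87.8 − 87 = 0.8
x=9: ŷ = 7 + 10·9 = 97; e = 93 − 97 = -4
Largest |e| is 4.4 at x = 7, residual 4.4.

x = 7, e = 4.4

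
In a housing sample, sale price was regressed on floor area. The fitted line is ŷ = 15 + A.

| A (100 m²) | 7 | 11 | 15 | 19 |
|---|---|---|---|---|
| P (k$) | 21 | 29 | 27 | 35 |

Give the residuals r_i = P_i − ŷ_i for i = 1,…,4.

-1, 3, -3, 1

A=7: ŷ = 15 + 7 = 22; r = 21 − 22 = -1
A=11: ŷ = 15 + 11 = 26; r = 29 − 26 = 3
A=15: ŷ = 15 + 15 = 30; r = 27 − 30 = -3
A=19: ŷ = 15 + 19 = 34; r = 35 − 34 = 1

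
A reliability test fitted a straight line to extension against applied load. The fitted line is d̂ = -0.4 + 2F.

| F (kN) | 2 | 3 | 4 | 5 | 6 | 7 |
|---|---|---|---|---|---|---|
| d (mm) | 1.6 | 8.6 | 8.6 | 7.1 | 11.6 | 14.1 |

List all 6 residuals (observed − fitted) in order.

-2, 3, 1, -2.5, 0, 0.5

F=2: d̂ = -0.4 + 2·2 = 3.6; e = 1.6 − 3.6 = -2
F=3: d̂ = -0.4 + 2·3 = 5.6; e = 8.6 − 5.6 = 3
F=4: d̂ = -0.4 + 2·4 = 7.6; e = 8.6 − 7.6 = 1
F=5: d̂ = -0.4 + 2·5 = 9.6; e = 7.1 − 9.6 = -2.5
F=6: d̂ = -0.4 + 2·6 = 11.6; e = 11.6 − 11.6 = 0
F=7: d̂ = -0.4 + 2·7 = 13.6; e = 14.1 − 13.6 = 0.5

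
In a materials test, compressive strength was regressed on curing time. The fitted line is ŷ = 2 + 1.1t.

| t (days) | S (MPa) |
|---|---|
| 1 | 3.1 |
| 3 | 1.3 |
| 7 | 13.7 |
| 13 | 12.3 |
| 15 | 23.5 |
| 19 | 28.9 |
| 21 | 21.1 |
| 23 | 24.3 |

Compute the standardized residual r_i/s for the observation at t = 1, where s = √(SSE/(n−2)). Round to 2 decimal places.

0.00

t=1: ŷ = 2 + 1.1·1 = 3.1; r = 3.1 − 3.1 = 0
t=3: ŷ = 2 + 1.1·3 = 5.3; r = 1.3 − 5.3 = -4
t=7: ŷ = 2 + 1.1·7 = 9.7; r = 13.7 − 9.7 = 4
t=13: ŷ = 2 + 1.1·13 = 16.3; r = 12.3 − 16.3 = -4
t=15: ŷ = 2 + 1.1·15 = 18.5; r = 23.5 − 18.5 = 5
t=19: ŷ = 2 + 1.1·19 = 22.9; r = 28.9 − 22.9 = 6
t=21: ŷ = 2 + 1.1·21 = 25.1; r = 21.1 − 25.1 = -4
t=23: ŷ = 2 + 1.1·23 = 27.3; r = 24.3 − 27.3 = -3
SSE = 0 + 16 + 16 + 16 + 25 + 36 + 16 + 9 = 134
s = √(134/6) = 4.72582
r/s = 0 / 4.72582 = 0.00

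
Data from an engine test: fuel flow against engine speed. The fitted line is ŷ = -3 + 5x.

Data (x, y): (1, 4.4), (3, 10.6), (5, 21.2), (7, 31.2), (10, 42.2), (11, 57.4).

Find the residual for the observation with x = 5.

e = -0.8

ŷ = -3 + 5·5 = 22
e = 21.2 − 22 = -0.8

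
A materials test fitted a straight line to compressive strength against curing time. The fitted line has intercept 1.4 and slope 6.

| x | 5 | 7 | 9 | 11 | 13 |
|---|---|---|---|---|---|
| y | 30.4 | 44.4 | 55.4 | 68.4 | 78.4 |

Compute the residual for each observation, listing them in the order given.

x=5: ŷ = 1.4 + 6·5 = 31.4; r = 30.4 − 31.4 = -1
x=7: ŷ = 1.4 + 6·7 = 43.4; r = 44.4 − 43.4 = 1
x=9: ŷ = 1.4 + 6·9 = 55.4; r = 55.4 − 55.4 = 0
x=11: ŷ = 1.4 + 6·11 = 67.4; r = 68.4 − 67.4 = 1
x=13: ŷ = 1.4 + 6·13 = 79.4; r = 78.4 − 79.4 = -1

-1, 1, 0, 1, -1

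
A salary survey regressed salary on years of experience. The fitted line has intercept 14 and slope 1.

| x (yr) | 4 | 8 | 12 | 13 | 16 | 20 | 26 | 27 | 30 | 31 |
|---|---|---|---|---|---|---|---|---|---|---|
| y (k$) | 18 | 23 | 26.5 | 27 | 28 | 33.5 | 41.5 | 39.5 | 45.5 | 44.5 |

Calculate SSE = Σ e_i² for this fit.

SSE = 12.5

x=4: ŷ = 14 + 4 = 18; e = 18 − 18 = 0
x=8: ŷ = 14 + 8 = 22; e = 23 − 22 = 1
x=12: ŷ = 14 + 12 = 26; e = 26.5 − 26 = 0.5
x=13: ŷ = 14 + 13 = 27; e = 27 − 27 = 0
x=16: ŷ = 14 + 16 = 30; e = 28 − 30 = -2
x=20: ŷ = 14 + 20 = 34; e = 33.5 − 34 = -0.5
x=26: ŷ = 14 + 26 = 40; e = 41.5 − 40 = 1.5
x=27: ŷ = 14 + 27 = 41; e = 39.5 − 41 = -1.5
x=30: ŷ = 14 + 30 = 44; e = 45.5 − 44 = 1.5
x=31: ŷ = 14 + 31 = 45; e = 44.5 − 45 = -0.5
SSE = 0 + 1 + 0.25 + 0 + 4 + 0.25 + 2.25 + 2.25 + 2.25 + 0.25 = 12.5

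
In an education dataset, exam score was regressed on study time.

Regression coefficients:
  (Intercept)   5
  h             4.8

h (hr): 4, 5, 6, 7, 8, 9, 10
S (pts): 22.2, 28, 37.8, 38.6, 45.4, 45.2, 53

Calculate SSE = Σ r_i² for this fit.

h=4: ŷ = 5 + 4.8·4 = 24.2; r = 22.2 − 24.2 = -2
h=5: ŷ = 5 + 4.8·5 = 29; r = 28 − 29 = -1
h=6: ŷ = 5 + 4.8·6 = 33.8; r = 37.8 − 33.8 = 4
h=7: ŷ = 5 + 4.8·7 = 38.6; r = 38.6 − 38.6 = 0
h=8: ŷ = 5 + 4.8·8 = 43.4; r = 45.4 − 43.4 = 2
h=9: ŷ = 5 + 4.8·9 = 48.2; r = 45.2 − 48.2 = -3
h=10: ŷ = 5 + 4.8·10 = 53; r = 53 − 53 = 0
SSE = 4 + 1 + 16 + 0 + 4 + 9 + 0 = 34

SSE = 34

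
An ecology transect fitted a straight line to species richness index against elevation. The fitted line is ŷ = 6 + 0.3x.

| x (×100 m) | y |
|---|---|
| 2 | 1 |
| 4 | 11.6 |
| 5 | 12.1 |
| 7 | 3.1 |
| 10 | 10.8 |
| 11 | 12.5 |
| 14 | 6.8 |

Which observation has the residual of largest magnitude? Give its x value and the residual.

x=2: ŷ = 6 + 0.3·2 = 6.6; e = 1 − 6.6 = -5.6
x=4: ŷ = 6 + 0.3·4 = 7.2; e = 11.6 − 7.2 = 4.4
x=5: ŷ = 6 + 0.3·5 = 7.5; e = 12.1 − 7.5 = 4.6
x=7: ŷ = 6 + 0.3·7 = 8.1; e = 3.1 − 8.1 = -5
x=10: ŷ = 6 + 0.3·10 = 9; e = 10.8 − 9 = 1.8
x=11: ŷ = 6 + 0.3·11 = 9.3; e = 12.5 − 9.3 = 3.2
x=14: ŷ = 6 + 0.3·14 = 10.2; e = 6.8 − 10.2 = -3.4
Largest |e| is 5.6 at x = 2, residual -5.6.

x = 2, e = -5.6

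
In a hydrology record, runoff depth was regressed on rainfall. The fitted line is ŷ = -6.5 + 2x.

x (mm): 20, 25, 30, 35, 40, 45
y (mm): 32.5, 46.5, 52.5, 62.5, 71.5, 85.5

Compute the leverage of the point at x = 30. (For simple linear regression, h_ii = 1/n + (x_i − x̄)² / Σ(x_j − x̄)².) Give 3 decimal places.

h = 0.181

x̄ = (20 + 25 + 30 + 35 + 40 + 45)/6 = 32.5
Σ(x − x̄)² = 156.25 + 56.25 + 6.25 + 6.25 + 56.25 + 156.25 = 437.5
h = 1/6 + (-2.5)²/437.5 = 0.166667 + 0.0142857 = 0.181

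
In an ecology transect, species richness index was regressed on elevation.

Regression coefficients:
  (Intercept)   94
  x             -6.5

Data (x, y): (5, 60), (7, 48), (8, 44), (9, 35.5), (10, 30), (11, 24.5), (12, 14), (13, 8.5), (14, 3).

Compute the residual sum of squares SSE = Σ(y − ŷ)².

x=5: ŷ = 94 − 6.5·5 = 61.5; r = 60 − 61.5 = -1.5
x=7: ŷ = 94 − 6.5·7 = 48.5; r = 48 − 48.5 = -0.5
x=8: ŷ = 94 − 6.5·8 = 42; r = 44 − 42 = 2
x=9: ŷ = 94 − 6.5·9 = 35.5; r = 35.5 − 35.5 = 0
x=10: ŷ = 94 − 6.5·10 = 29; r = 30 − 29 = 1
x=11: ŷ = 94 − 6.5·11 = 22.5; r = 24.5 − 22.5 = 2
x=12: ŷ = 94 − 6.5·12 = 16; r = 14 − 16 = -2
x=13: ŷ = 94 − 6.5·13 = 9.5; r = 8.5 − 9.5 = -1
x=14: ŷ = 94 − 6.5·14 = 3; r = 3 − 3 = 0
SSE = 2.25 + 0.25 + 4 + 0 + 1 + 4 + 4 + 1 + 0 = 16.5

SSE = 16.5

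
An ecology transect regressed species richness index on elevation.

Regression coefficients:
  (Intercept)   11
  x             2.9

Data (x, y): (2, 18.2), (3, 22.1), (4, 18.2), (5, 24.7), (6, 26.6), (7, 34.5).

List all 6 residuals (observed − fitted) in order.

x=2: ŷ = 11 + 2.9·2 = 16.8; r = 18.2 − 16.8 = 1.4
x=3: ŷ = 11 + 2.9·3 = 19.7; r = 22.1 − 19.7 = 2.4
x=4: ŷ = 11 + 2.9·4 = 22.6; r = 18.2 − 22.6 = -4.4
x=5: ŷ = 11 + 2.9·5 = 25.5; r = 24.7 − 25.5 = -0.8
x=6: ŷ = 11 + 2.9·6 = 28.4; r = 26.6 − 28.4 = -1.8
x=7: ŷ = 11 + 2.9·7 = 31.3; r = 34.5 − 31.3 = 3.2

1.4, 2.4, -4.4, -0.8, -1.8, 3.2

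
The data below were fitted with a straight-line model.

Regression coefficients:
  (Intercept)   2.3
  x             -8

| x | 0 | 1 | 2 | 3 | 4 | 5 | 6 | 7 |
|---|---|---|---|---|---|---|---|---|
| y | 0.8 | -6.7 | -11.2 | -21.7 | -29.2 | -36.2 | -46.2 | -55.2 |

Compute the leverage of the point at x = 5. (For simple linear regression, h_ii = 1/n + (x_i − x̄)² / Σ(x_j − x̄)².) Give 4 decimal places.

x̄ = (0 + 1 + 2 + 3 + 4 + 5 + 6 + 7)/8 = 3.5
Σ(x − x̄)² = 12.25 + 6.25 + 2.25 + 0.25 + 0.25 + 2.25 + 6.25 + 12.25 = 42
h = 1/8 + (1.5)²/42 = 0.125 + 0.0535714 = 0.1786

h = 0.1786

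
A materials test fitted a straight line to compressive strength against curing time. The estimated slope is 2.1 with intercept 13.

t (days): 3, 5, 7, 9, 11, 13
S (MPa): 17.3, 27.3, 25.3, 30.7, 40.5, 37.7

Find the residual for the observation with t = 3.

r = -2

Ŝ = 13 + 2.1·3 = 19.3
r = 17.3 − 19.3 = -2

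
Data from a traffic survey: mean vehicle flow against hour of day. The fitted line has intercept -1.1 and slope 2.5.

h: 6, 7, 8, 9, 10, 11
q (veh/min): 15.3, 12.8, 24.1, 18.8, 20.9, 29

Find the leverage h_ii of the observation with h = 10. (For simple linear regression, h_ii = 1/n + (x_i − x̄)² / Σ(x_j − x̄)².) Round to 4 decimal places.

h = 0.2952

h̄ = (6 + 7 + 8 + 9 + 10 + 11)/6 = 8.5
Σ(h − h̄)² = 6.25 + 2.25 + 0.25 + 0.25 + 2.25 + 6.25 = 17.5
h = 1/6 + (1.5)²/17.5 = 0.166667 + 0.128571 = 0.2952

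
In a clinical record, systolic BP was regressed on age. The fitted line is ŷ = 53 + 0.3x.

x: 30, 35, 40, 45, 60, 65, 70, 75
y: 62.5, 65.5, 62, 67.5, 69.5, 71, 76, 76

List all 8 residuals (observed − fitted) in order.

x=30: ŷ = 53 + 0.3·30 = 62; r = 62.5 − 62 = 0.5
x=35: ŷ = 53 + 0.3·35 = 63.5; r = 65.5 − 63.5 = 2
x=40: ŷ = 53 + 0.3·40 = 65; r = 62 − 65 = -3
x=45: ŷ = 53 + 0.3·45 = 66.5; r = 67.5 − 66.5 = 1
x=60: ŷ = 53 + 0.3·60 = 71; r = 69.5 − 71 = -1.5
x=65: ŷ = 53 + 0.3·65 = 72.5; r = 71 − 72.5 = -1.5
x=70: ŷ = 53 + 0.3·70 = 74; r = 76 − 74 = 2
x=75: ŷ = 53 + 0.3·75 = 75.5; r = 76 − 75.5 = 0.5

0.5, 2, -3, 1, -1.5, -1.5, 2, 0.5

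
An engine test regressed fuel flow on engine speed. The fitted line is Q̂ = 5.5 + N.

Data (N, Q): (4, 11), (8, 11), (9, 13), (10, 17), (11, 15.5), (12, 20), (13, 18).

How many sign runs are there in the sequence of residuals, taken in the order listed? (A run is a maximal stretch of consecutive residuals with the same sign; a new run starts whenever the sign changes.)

N=4: Q̂ = 5.5 + 4 = 9.5; r = 11 − 9.5 = 1.5
N=8: Q̂ = 5.5 + 8 = 13.5; r = 11 − 13.5 = -2.5
N=9: Q̂ = 5.5 + 9 = 14.5; r = 13 − 14.5 = -1.5
N=10: Q̂ = 5.5 + 10 = 15.5; r = 17 − 15.5 = 1.5
N=11: Q̂ = 5.5 + 11 = 16.5; r = 15.5 − 16.5 = -1
N=12: Q̂ = 5.5 + 12 = 17.5; r = 20 − 17.5 = 2.5
N=13: Q̂ = 5.5 + 13 = 18.5; r = 18 − 18.5 = -0.5
Signs: + − − + − + −
Runs: +×1, −×2, +×1, −×1, +×1, −×1 → 6

6 runs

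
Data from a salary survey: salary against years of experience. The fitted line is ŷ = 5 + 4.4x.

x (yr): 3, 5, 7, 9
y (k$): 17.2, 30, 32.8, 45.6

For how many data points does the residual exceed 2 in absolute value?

2

x=3: ŷ = 5 + 4.4·3 = 18.2; e = 17.2 − 18.2 = -1
x=5: ŷ = 5 + 4.4·5 = 27; e = 30 − 27 = 3
x=7: ŷ = 5 + 4.4·7 = 35.8; e = 32.8 − 35.8 = -3
x=9: ŷ = 5 + 4.4·9 = 44.6; e = 45.6 − 44.6 = 1
|e| > 2: x=5 (|e|=3), x=7 (|e|=3) → 2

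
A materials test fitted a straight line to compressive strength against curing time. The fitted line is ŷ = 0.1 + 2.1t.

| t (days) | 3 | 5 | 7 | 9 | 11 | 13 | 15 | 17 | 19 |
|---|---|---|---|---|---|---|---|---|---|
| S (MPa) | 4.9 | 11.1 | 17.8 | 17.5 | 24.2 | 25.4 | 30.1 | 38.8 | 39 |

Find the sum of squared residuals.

SSE = 31

t=3: ŷ = 0.1 + 2.1·3 = 6.4; e = 4.9 − 6.4 = -1.5
t=5: ŷ = 0.1 + 2.1·5 = 10.6; e = 11.1 − 10.6 = 0.5
t=7: ŷ = 0.1 + 2.1·7 = 14.8; e = 17.8 − 14.8 = 3
t=9: ŷ = 0.1 + 2.1·9 = 19; e = 17.5 − 19 = -1.5
t=11: ŷ = 0.1 + 2.1·11 = 23.2; e = 24.2 − 23.2 = 1
t=13: ŷ = 0.1 + 2.1·13 = 27.4; e = 25.4 − 27.4 = -2
t=15: ŷ = 0.1 + 2.1·15 = 31.6; e = 30.1 − 31.6 = -1.5
t=17: ŷ = 0.1 + 2.1·17 = 35.8; e = 38.8 − 35.8 = 3
t=19: ŷ = 0.1 + 2.1·19 = 40; e = 39 − 40 = -1
SSE = 2.25 + 0.25 + 9 + 2.25 + 1 + 4 + 2.25 + 9 + 1 = 31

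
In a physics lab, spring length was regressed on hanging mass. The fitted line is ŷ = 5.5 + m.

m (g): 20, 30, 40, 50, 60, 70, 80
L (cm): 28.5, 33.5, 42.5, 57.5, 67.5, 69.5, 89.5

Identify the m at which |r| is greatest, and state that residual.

m=20: ŷ = 5.5 + 20 = 25.5; r = 28.5 − 25.5 = 3
m=30: ŷ = 5.5 + 30 = 35.5; r = 33.5 − 35.5 = -2
m=40: ŷ = 5.5 + 40 = 45.5; r = 42.5 − 45.5 = -3
m=50: ŷ = 5.5 + 50 = 55.5; r = 57.5 − 55.5 = 2
m=60: ŷ = 5.5 + 60 = 65.5; r = 67.5 − 65.5 = 2
m=70: ŷ = 5.5 + 70 = 75.5; r = 69.5 − 75.5 = -6
m=80: ŷ = 5.5 + 80 = 85.5; r = 89.5 − 85.5 = 4
Largest |r| is 6 at m = 70, residual -6.

m = 70, r = -6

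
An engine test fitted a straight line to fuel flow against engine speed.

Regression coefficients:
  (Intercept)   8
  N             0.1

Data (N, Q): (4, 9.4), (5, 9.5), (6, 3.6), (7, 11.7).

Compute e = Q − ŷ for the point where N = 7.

ŷ = 8 + 0.1·7 = 8.7
e = 11.7 − 8.7 = 3

e = 3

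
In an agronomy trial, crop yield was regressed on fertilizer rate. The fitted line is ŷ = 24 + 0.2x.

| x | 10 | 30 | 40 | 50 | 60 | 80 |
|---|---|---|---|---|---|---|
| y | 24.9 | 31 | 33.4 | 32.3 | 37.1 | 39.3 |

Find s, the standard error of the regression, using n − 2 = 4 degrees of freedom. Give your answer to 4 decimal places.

s = 1.4799

x=10: ŷ = 24 + 0.2·10 = 26; e = 24.9 − 26 = -1.1
x=30: ŷ = 24 + 0.2·30 = 30; e = 31 − 30 = 1
x=40: ŷ = 24 + 0.2·40 = 32; e = 33.4 − 32 = 1.4
x=50: ŷ = 24 + 0.2·50 = 34; e = 32.3 − 34 = -1.7
x=60: ŷ = 24 + 0.2·60 = 36; e = 37.1 − 36 = 1.1
x=80: ŷ = 24 + 0.2·80 = 40; e = 39.3 − 40 = -0.7
SSE = 1.21 + 1 + 1.96 + 2.89 + 1.21 + 0.49 = 8.76
s = √(8.76/4) = √2.19 ≈ 1.4799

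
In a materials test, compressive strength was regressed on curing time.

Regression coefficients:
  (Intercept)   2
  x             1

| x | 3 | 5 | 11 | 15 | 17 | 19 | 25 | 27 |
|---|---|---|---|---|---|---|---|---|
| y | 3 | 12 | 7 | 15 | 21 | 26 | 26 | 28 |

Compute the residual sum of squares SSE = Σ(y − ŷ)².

SSE = 100

x=3: ŷ = 2 + 3 = 5; r = 3 − 5 = -2
x=5: ŷ = 2 + 5 = 7; r = 12 − 7 = 5
x=11: ŷ = 2 + 11 = 13; r = 7 − 13 = -6
x=15: ŷ = 2 + 15 = 17; r = 15 − 17 = -2
x=17: ŷ = 2 + 17 = 19; r = 21 − 19 = 2
x=19: ŷ = 2 + 19 = 21; r = 26 − 21 = 5
x=25: ŷ = 2 + 25 = 27; r = 26 − 27 = -1
x=27: ŷ = 2 + 27 = 29; r = 28 − 29 = -1
SSE = 4 + 25 + 36 + 4 + 4 + 25 + 1 + 1 = 100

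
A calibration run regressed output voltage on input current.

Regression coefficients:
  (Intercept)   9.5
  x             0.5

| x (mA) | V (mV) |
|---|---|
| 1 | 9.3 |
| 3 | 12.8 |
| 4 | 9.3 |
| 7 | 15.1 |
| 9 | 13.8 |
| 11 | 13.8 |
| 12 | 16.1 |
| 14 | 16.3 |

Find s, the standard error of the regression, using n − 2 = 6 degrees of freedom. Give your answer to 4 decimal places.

s = 1.5737

x=1: V̂ = 9.5 + 0.5·1 = 10; r = 9.3 − 10 = -0.7
x=3: V̂ = 9.5 + 0.5·3 = 11; r = 12.8 − 11 = 1.8
x=4: V̂ = 9.5 + 0.5·4 = 11.5; r = 9.3 − 11.5 = -2.2
x=7: V̂ = 9.5 + 0.5·7 = 13; r = 15.1 − 13 = 2.1
x=9: V̂ = 9.5 + 0.5·9 = 14; r = 13.8 − 14 = -0.2
x=11: V̂ = 9.5 + 0.5·11 = 15; r = 13.8 − 15 = -1.2
x=12: V̂ = 9.5 + 0.5·12 = 15.5; r = 16.1 − 15.5 = 0.6
x=14: V̂ = 9.5 + 0.5·14 = 16.5; r = 16.3 − 16.5 = -0.2
SSE = 0.49 + 3.24 + 4.84 + 4.41 + 0.04 + 1.44 + 0.36 + 0.04 = 14.86
s = √(14.86/6) = √2.47667 ≈ 1.5737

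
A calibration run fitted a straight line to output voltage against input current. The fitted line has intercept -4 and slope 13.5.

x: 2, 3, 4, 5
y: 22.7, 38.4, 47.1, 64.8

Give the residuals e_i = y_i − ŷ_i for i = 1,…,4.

-0.3, 1.9, -2.9, 1.3

x=2: ŷ = -4 + 13.5·2 = 23; e = 22.7 − 23 = -0.3
x=3: ŷ = -4 + 13.5·3 = 36.5; e = 38.4 − 36.5 = 1.9
x=4: ŷ = -4 + 13.5·4 = 50; e = 47.1 − 50 = -2.9
x=5: ŷ = -4 + 13.5·5 = 63.5; e = 64.8 − 63.5 = 1.3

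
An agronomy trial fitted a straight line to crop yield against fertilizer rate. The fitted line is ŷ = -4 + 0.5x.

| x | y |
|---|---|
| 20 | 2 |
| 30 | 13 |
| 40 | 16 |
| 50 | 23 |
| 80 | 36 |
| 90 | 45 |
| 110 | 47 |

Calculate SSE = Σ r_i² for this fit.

x=20: ŷ = -4 + 0.5·20 = 6; r = 2 − 6 = -4
x=30: ŷ = -4 + 0.5·30 = 11; r = 13 − 11 = 2
x=40: ŷ = -4 + 0.5·40 = 16; r = 16 − 16 = 0
x=50: ŷ = -4 + 0.5·50 = 21; r = 23 − 21 = 2
x=80: ŷ = -4 + 0.5·80 = 36; r = 36 − 36 = 0
x=90: ŷ = -4 + 0.5·90 = 41; r = 45 − 41 = 4
x=110: ŷ = -4 + 0.5·110 = 51; r = 47 − 51 = -4
SSE = 16 + 4 + 0 + 4 + 0 + 16 + 16 = 56

SSE = 56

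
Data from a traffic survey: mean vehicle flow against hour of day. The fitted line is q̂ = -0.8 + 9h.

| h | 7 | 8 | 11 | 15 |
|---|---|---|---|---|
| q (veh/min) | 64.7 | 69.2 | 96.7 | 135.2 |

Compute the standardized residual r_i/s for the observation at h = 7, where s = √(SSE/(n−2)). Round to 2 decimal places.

0.96

h=7: q̂ = -0.8 + 9·7 = 62.2; r = 64.7 − 62.2 = 2.5
h=8: q̂ = -0.8 + 9·8 = 71.2; r = 69.2 − 71.2 = -2
h=11: q̂ = -0.8 + 9·11 = 98.2; r = 96.7 − 98.2 = -1.5
h=15: q̂ = -0.8 + 9·15 = 134.2; r = 135.2 − 134.2 = 1
SSE = 6.25 + 4 + 2.25 + 1 = 13.5
s = √(13.5/2) = 2.59808
r/s = 2.5 / 2.59808 = 0.96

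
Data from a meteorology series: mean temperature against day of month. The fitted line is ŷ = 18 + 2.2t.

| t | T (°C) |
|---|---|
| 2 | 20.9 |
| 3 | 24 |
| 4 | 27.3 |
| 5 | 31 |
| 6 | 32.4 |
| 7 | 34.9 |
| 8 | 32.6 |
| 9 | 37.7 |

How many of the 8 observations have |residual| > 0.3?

t=2: ŷ = 18 + 2.2·2 = 22.4; r = 20.9 − 22.4 = -1.5
t=3: ŷ = 18 + 2.2·3 = 24.6; r = 24 − 24.6 = -0.6
t=4: ŷ = 18 + 2.2·4 = 26.8; r = 27.3 − 26.8 = 0.5
t=5: ŷ = 18 + 2.2·5 = 29; r = 31 − 29 = 2
t=6: ŷ = 18 + 2.2·6 = 31.2; r = 32.4 − 31.2 = 1.2
t=7: ŷ = 18 + 2.2·7 = 33.4; r = 34.9 − 33.4 = 1.5
t=8: ŷ = 18 + 2.2·8 = 35.6; r = 32.6 − 35.6 = -3
t=9: ŷ = 18 + 2.2·9 = 37.8; r = 37.7 − 37.8 = -0.1
|r| > 0.3: t=2 (|r|=1.5), t=3 (|r|=0.6), t=4 (|r|=0.5), t=5 (|r|=2), t=6 (|r|=1.2), t=7 (|r|=1.5), t=8 (|r|=3) → 7

7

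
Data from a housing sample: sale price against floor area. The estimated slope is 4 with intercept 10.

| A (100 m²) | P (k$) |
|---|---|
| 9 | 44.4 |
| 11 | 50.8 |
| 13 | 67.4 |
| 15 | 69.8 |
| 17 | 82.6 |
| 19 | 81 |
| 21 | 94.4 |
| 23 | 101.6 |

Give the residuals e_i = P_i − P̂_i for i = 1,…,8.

A=9: P̂ = 10 + 4·9 = 46; e = 44.4 − 46 = -1.6
A=11: P̂ = 10 + 4·11 = 54; e = 50.8 − 54 = -3.2
A=13: P̂ = 10 + 4·13 = 62; e = 67.4 − 62 = 5.4
A=15: P̂ = 10 + 4·15 = 70; e = 69.8 − 70 = -0.2
A=17: P̂ = 10 + 4·17 = 78; e = 82.6 − 78 = 4.6
A=19: P̂ = 10 + 4·19 = 86; e = 81 − 86 = -5
A=21: P̂ = 10 + 4·21 = 94; e = 94.4 − 94 = 0.4
A=23: P̂ = 10 + 4·23 = 102; e = 101.6 − 102 = -0.4

-1.6, -3.2, 5.4, -0.2, 4.6, -5, 0.4, -0.4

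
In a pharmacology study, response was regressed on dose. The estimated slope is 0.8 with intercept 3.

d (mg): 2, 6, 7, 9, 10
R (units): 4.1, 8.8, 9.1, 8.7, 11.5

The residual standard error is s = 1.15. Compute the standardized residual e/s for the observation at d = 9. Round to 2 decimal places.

R̂ = 3 + 0.8·9 = 10.2
e = 8.7 − 10.2 = -1.5
e/s = -1.5 / 1.15 = -1.30

-1.30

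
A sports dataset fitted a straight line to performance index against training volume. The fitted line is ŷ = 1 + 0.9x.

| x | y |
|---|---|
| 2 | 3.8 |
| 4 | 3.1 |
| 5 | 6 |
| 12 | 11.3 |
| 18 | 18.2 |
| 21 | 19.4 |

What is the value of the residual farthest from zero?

e = -1.5

x=2: ŷ = 1 + 0.9·2 = 2.8; e = 3.8 − 2.8 = 1
x=4: ŷ = 1 + 0.9·4 = 4.6; e = 3.1 − 4.6 = -1.5
x=5: ŷ = 1 + 0.9·5 = 5.5; e = 6 − 5.5 = 0.5
x=12: ŷ = 1 + 0.9·12 = 11.8; e = 11.3 − 11.8 = -0.5
x=18: ŷ = 1 + 0.9·18 = 17.2; e = 18.2 − 17.2 = 1
x=21: ŷ = 1 + 0.9·21 = 19.9; e = 19.4 − 19.9 = -0.5
Largest |e| is 1.5 at x = 4, residual -1.5.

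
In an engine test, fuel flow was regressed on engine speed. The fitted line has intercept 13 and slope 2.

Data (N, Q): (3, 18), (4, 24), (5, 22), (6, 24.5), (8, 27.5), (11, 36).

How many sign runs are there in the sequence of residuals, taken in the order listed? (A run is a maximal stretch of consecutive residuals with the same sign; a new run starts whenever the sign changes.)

4 runs

N=3: ŷ = 13 + 2·3 = 19; r = 18 − 19 = -1
N=4: ŷ = 13 + 2·4 = 21; r = 24 − 21 = 3
N=5: ŷ = 13 + 2·5 = 23; r = 22 − 23 = -1
N=6: ŷ = 13 + 2·6 = 25; r = 24.5 − 25 = -0.5
N=8: ŷ = 13 + 2·8 = 29; r = 27.5 − 29 = -1.5
N=11: ŷ = 13 + 2·11 = 35; r = 36 − 35 = 1
Signs: − + − − − +
Runs: −×1, +×1, −×3, +×1 → 4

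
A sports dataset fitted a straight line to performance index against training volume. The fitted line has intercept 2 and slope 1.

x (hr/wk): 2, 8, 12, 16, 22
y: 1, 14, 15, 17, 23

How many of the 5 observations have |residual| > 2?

x=2: ŷ = 2 + 2 = 4; r = 1 − 4 = -3
x=8: ŷ = 2 + 8 = 10; r = 14 − 10 = 4
x=12: ŷ = 2 + 12 = 14; r = 15 − 14 = 1
x=16: ŷ = 2 + 16 = 18; r = 17 − 18 = -1
x=22: ŷ = 2 + 22 = 24; r = 23 − 24 = -1
|r| > 2: x=2 (|r|=3), x=8 (|r|=4) → 2

2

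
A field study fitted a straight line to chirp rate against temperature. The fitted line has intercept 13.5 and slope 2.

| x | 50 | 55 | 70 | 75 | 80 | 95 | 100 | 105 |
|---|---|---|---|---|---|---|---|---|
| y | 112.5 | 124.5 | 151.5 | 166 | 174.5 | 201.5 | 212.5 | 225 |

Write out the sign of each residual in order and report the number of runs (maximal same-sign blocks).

6 runs

x=50: ŷ = 13.5 + 2·50 = 113.5; e = 112.5 − 113.5 = -1
x=55: ŷ = 13.5 + 2·55 = 123.5; e = 124.5 − 123.5 = 1
x=70: ŷ = 13.5 + 2·70 = 153.5; e = 151.5 − 153.5 = -2
x=75: ŷ = 13.5 + 2·75 = 163.5; e = 166 − 163.5 = 2.5
x=80: ŷ = 13.5 + 2·80 = 173.5; e = 174.5 − 173.5 = 1
x=95: ŷ = 13.5 + 2·95 = 203.5; e = 201.5 − 203.5 = -2
x=100: ŷ = 13.5 + 2·100 = 213.5; e = 212.5 − 213.5 = -1
x=105: ŷ = 13.5 + 2·105 = 223.5; e = 225 − 223.5 = 1.5
Signs: − + − + + − − +
Runs: −×1, +×1, −×1, +×2, −×2, +×1 → 6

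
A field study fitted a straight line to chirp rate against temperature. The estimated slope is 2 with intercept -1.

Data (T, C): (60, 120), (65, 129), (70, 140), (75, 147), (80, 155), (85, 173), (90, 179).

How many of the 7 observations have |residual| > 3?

T=60: ŷ = -1 + 2·60 = 119; r = 120 − 119 = 1
T=65: ŷ = -1 + 2·65 = 129; r = 129 − 129 = 0
T=70: ŷ = -1 + 2·70 = 139; r = 140 − 139 = 1
T=75: ŷ = -1 + 2·75 = 149; r = 147 − 149 = -2
T=80: ŷ = -1 + 2·80 = 159; r = 155 − 159 = -4
T=85: ŷ = -1 + 2·85 = 169; r = 173 − 169 = 4
T=90: ŷ = -1 + 2·90 = 179; r = 179 − 179 = 0
|r| > 3: T=80 (|r|=4), T=85 (|r|=4) → 2

2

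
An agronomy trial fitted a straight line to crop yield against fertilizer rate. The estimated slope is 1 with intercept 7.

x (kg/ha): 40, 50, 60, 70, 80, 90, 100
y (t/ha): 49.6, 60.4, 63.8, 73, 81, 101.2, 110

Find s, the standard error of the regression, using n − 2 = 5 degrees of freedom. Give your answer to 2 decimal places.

s = 4.63

x=40: ŷ = 7 + 40 = 47; e = 49.6 − 47 = 2.6
x=50: ŷ = 7 + 50 = 57; e = 60.4 − 57 = 3.4
x=60: ŷ = 7 + 60 = 67; e = 63.8 − 67 = -3.2
x=70: ŷ = 7 + 70 = 77; e = 73 − 77 = -4
x=80: ŷ = 7 + 80 = 87; e = 81 − 87 = -6
x=90: ŷ = 7 + 90 = 97; e = 101.2 − 97 = 4.2
x=100: ŷ = 7 + 100 = 107; e = 110 − 107 = 3
SSE = 6.76 + 11.56 + 10.24 + 16 + 36 + 17.64 + 9 = 107.2
s = √(107.2/5) = √21.44 ≈ 4.63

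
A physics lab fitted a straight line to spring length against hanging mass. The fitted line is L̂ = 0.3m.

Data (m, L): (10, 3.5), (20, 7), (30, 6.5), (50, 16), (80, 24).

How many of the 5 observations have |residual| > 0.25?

m=10: L̂ = 0.3·10 = 3; r = 3.5 − 3 = 0.5
m=20: L̂ = 0.3·20 = 6; r = 7 − 6 = 1
m=30: L̂ = 0.3·30 = 9; r = 6.5 − 9 = -2.5
m=50: L̂ = 0.3·50 = 15; r = 16 − 15 = 1
m=80: L̂ = 0.3·80 = 24; r = 24 − 24 = 0
|r| > 0.25: m=10 (|r|=0.5), m=20 (|r|=1), m=30 (|r|=2.5), m=50 (|r|=1) → 4

4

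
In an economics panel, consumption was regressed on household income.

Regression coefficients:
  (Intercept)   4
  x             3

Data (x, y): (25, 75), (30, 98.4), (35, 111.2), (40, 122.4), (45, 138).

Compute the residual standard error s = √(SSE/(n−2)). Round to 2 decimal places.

x=25: ŷ = 4 + 3·25 = 79; e = 75 − 79 = -4
x=30: ŷ = 4 + 3·30 = 94; e = 98.4 − 94 = 4.4
x=35: ŷ = 4 + 3·35 = 109; e = 111.2 − 109 = 2.2
x=40: ŷ = 4 + 3·40 = 124; e = 122.4 − 124 = -1.6
x=45: ŷ = 4 + 3·45 = 139; e = 138 − 139 = -1
SSE = 16 + 19.36 + 4.84 + 2.56 + 1 = 43.76
s = √(43.76/3) = √14.5867 ≈ 3.82

s = 3.82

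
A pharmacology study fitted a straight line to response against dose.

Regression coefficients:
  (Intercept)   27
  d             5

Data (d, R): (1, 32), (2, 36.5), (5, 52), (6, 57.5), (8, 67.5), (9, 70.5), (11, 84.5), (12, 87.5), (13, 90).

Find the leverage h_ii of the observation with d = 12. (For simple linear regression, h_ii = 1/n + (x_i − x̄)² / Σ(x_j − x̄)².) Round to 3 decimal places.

d̄ = (1 + 2 + 5 + 6 + 8 + 9 + 11 + 12 + 13)/9 = 7.44444
Σ(d − d̄)² = 41.5309 + 29.642 + 5.97531 + 2.08642 + 0.308642 + 2.41975 + 12.642 + 20.7531 + 30.8642 = 146.222
h = 1/9 + (4.55556)²/146.222 = 0.111111 + 0.141928 = 0.253

h = 0.253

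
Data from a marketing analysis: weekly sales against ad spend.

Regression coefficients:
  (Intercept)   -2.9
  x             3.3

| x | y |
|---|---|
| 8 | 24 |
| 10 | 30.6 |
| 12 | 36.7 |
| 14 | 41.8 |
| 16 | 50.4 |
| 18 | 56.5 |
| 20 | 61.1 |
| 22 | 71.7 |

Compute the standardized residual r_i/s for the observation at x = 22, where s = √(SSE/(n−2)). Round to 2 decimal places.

1.48

x=8: ŷ = -2.9 + 3.3·8 = 23.5; r = 24 − 23.5 = 0.5
x=10: ŷ = -2.9 + 3.3·10 = 30.1; r = 30.6 − 30.1 = 0.5
x=12: ŷ = -2.9 + 3.3·12 = 36.7; r = 36.7 − 36.7 = 0
x=14: ŷ = -2.9 + 3.3·14 = 43.3; r = 41.8 − 43.3 = -1.5
x=16: ŷ = -2.9 + 3.3·16 = 49.9; r = 50.4 − 49.9 = 0.5
x=18: ŷ = -2.9 + 3.3·18 = 56.5; r = 56.5 − 56.5 = 0
x=20: ŷ = -2.9 + 3.3·20 = 63.1; r = 61.1 − 63.1 = -2
x=22: ŷ = -2.9 + 3.3·22 = 69.7; r = 71.7 − 69.7 = 2
SSE = 0.25 + 0.25 + 0 + 2.25 + 0.25 + 0 + 4 + 4 = 11
s = √(11/6) = 1.35401
r/s = 2 / 1.35401 = 1.48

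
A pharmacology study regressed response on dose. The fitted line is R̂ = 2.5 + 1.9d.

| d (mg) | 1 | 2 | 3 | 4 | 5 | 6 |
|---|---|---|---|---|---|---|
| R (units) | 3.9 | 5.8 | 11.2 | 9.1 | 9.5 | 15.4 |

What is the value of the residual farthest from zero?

d=1: R̂ = 2.5 + 1.9·1 = 4.4; e = 3.9 − 4.4 = -0.5
d=2: R̂ = 2.5 + 1.9·2 = 6.3; e = 5.8 − 6.3 = -0.5
d=3: R̂ = 2.5 + 1.9·3 = 8.2; e = 11.2 − 8.2 = 3
d=4: R̂ = 2.5 + 1.9·4 = 10.1; e = 9.1 − 10.1 = -1
d=5: R̂ = 2.5 + 1.9·5 = 12; e = 9.5 − 12 = -2.5
d=6: R̂ = 2.5 + 1.9·6 = 13.9; e = 15.4 − 13.9 = 1.5
Largest |e| is 3 at d = 3, residual 3.

e = 3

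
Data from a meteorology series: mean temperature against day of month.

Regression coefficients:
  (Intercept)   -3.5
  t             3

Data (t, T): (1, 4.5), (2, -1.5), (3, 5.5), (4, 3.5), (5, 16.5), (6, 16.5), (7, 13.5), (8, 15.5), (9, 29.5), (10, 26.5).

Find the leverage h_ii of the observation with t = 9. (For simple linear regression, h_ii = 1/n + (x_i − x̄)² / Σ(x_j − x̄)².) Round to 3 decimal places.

h = 0.248

t̄ = (1 + 2 + 3 + 4 + 5 + 6 + 7 + 8 + 9 + 10)/10 = 5.5
Σ(t − t̄)² = 20.25 + 12.25 + 6.25 + 2.25 + 0.25 + 0.25 + 2.25 + 6.25 + 12.25 + 20.25 = 82.5
h = 1/10 + (3.5)²/82.5 = 0.1 + 0.148485 = 0.248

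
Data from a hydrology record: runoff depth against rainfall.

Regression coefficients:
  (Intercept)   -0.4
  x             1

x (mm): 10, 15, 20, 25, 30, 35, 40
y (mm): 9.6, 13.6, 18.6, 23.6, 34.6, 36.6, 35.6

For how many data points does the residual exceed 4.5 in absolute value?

x=10: ŷ = -0.4 + 10 = 9.6; e = 9.6 − 9.6 = 0
x=15: ŷ = -0.4 + 15 = 14.6; e = 13.6 − 14.6 = -1
x=20: ŷ = -0.4 + 20 = 19.6; e = 18.6 − 19.6 = -1
x=25: ŷ = -0.4 + 25 = 24.6; e = 23.6 − 24.6 = -1
x=30: ŷ = -0.4 + 30 = 29.6; e = 34.6 − 29.6 = 5
x=35: ŷ = -0.4 + 35 = 34.6; e = 36.6 − 34.6 = 2
x=40: ŷ = -0.4 + 40 = 39.6; e = 35.6 − 39.6 = -4
|e| > 4.5: x=30 (|e|=5) → 1

1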